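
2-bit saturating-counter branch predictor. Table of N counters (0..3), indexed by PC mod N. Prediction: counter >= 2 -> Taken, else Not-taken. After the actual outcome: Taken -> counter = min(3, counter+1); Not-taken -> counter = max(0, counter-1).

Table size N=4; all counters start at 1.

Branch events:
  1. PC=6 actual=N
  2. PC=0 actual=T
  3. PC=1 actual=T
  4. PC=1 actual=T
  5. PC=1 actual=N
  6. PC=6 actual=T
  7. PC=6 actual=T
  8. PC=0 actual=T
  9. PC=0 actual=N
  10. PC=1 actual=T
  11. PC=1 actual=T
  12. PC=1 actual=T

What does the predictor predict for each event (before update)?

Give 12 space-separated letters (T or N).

Ev 1: PC=6 idx=2 pred=N actual=N -> ctr[2]=0
Ev 2: PC=0 idx=0 pred=N actual=T -> ctr[0]=2
Ev 3: PC=1 idx=1 pred=N actual=T -> ctr[1]=2
Ev 4: PC=1 idx=1 pred=T actual=T -> ctr[1]=3
Ev 5: PC=1 idx=1 pred=T actual=N -> ctr[1]=2
Ev 6: PC=6 idx=2 pred=N actual=T -> ctr[2]=1
Ev 7: PC=6 idx=2 pred=N actual=T -> ctr[2]=2
Ev 8: PC=0 idx=0 pred=T actual=T -> ctr[0]=3
Ev 9: PC=0 idx=0 pred=T actual=N -> ctr[0]=2
Ev 10: PC=1 idx=1 pred=T actual=T -> ctr[1]=3
Ev 11: PC=1 idx=1 pred=T actual=T -> ctr[1]=3
Ev 12: PC=1 idx=1 pred=T actual=T -> ctr[1]=3

Answer: N N N T T N N T T T T T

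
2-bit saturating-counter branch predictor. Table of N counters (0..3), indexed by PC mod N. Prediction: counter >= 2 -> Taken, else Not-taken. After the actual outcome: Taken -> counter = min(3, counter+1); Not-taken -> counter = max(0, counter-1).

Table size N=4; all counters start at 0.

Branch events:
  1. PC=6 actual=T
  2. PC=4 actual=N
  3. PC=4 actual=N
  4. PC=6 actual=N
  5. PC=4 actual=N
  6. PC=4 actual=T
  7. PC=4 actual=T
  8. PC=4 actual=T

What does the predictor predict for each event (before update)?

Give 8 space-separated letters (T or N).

Answer: N N N N N N N T

Derivation:
Ev 1: PC=6 idx=2 pred=N actual=T -> ctr[2]=1
Ev 2: PC=4 idx=0 pred=N actual=N -> ctr[0]=0
Ev 3: PC=4 idx=0 pred=N actual=N -> ctr[0]=0
Ev 4: PC=6 idx=2 pred=N actual=N -> ctr[2]=0
Ev 5: PC=4 idx=0 pred=N actual=N -> ctr[0]=0
Ev 6: PC=4 idx=0 pred=N actual=T -> ctr[0]=1
Ev 7: PC=4 idx=0 pred=N actual=T -> ctr[0]=2
Ev 8: PC=4 idx=0 pred=T actual=T -> ctr[0]=3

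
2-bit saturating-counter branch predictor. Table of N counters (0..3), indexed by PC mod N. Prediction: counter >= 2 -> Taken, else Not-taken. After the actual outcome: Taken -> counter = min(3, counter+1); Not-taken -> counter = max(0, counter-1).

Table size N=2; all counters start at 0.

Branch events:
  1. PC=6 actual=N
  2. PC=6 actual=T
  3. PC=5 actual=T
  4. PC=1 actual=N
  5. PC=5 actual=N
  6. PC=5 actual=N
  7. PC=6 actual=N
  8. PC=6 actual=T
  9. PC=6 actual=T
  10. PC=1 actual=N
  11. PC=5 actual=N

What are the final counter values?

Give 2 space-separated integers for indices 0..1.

Answer: 2 0

Derivation:
Ev 1: PC=6 idx=0 pred=N actual=N -> ctr[0]=0
Ev 2: PC=6 idx=0 pred=N actual=T -> ctr[0]=1
Ev 3: PC=5 idx=1 pred=N actual=T -> ctr[1]=1
Ev 4: PC=1 idx=1 pred=N actual=N -> ctr[1]=0
Ev 5: PC=5 idx=1 pred=N actual=N -> ctr[1]=0
Ev 6: PC=5 idx=1 pred=N actual=N -> ctr[1]=0
Ev 7: PC=6 idx=0 pred=N actual=N -> ctr[0]=0
Ev 8: PC=6 idx=0 pred=N actual=T -> ctr[0]=1
Ev 9: PC=6 idx=0 pred=N actual=T -> ctr[0]=2
Ev 10: PC=1 idx=1 pred=N actual=N -> ctr[1]=0
Ev 11: PC=5 idx=1 pred=N actual=N -> ctr[1]=0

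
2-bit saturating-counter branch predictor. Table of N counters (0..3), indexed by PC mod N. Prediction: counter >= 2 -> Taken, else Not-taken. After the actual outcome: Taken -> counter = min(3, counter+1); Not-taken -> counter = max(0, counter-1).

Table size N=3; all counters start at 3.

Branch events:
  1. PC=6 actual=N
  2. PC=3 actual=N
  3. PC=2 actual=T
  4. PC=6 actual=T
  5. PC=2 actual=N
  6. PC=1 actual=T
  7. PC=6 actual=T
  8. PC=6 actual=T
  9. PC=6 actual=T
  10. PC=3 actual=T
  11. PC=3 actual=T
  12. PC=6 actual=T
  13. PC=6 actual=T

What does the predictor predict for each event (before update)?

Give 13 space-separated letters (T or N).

Answer: T T T N T T T T T T T T T

Derivation:
Ev 1: PC=6 idx=0 pred=T actual=N -> ctr[0]=2
Ev 2: PC=3 idx=0 pred=T actual=N -> ctr[0]=1
Ev 3: PC=2 idx=2 pred=T actual=T -> ctr[2]=3
Ev 4: PC=6 idx=0 pred=N actual=T -> ctr[0]=2
Ev 5: PC=2 idx=2 pred=T actual=N -> ctr[2]=2
Ev 6: PC=1 idx=1 pred=T actual=T -> ctr[1]=3
Ev 7: PC=6 idx=0 pred=T actual=T -> ctr[0]=3
Ev 8: PC=6 idx=0 pred=T actual=T -> ctr[0]=3
Ev 9: PC=6 idx=0 pred=T actual=T -> ctr[0]=3
Ev 10: PC=3 idx=0 pred=T actual=T -> ctr[0]=3
Ev 11: PC=3 idx=0 pred=T actual=T -> ctr[0]=3
Ev 12: PC=6 idx=0 pred=T actual=T -> ctr[0]=3
Ev 13: PC=6 idx=0 pred=T actual=T -> ctr[0]=3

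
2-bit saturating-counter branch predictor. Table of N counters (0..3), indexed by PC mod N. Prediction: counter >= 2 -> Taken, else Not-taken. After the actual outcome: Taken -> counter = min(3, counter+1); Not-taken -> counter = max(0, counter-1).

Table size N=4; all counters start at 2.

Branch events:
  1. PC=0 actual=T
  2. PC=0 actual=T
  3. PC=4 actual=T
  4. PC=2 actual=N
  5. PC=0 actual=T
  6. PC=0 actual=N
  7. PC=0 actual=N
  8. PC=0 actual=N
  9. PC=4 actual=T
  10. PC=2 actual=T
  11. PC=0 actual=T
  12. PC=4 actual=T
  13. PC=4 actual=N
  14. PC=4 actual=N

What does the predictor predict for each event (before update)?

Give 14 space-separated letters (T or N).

Answer: T T T T T T T N N N N T T T

Derivation:
Ev 1: PC=0 idx=0 pred=T actual=T -> ctr[0]=3
Ev 2: PC=0 idx=0 pred=T actual=T -> ctr[0]=3
Ev 3: PC=4 idx=0 pred=T actual=T -> ctr[0]=3
Ev 4: PC=2 idx=2 pred=T actual=N -> ctr[2]=1
Ev 5: PC=0 idx=0 pred=T actual=T -> ctr[0]=3
Ev 6: PC=0 idx=0 pred=T actual=N -> ctr[0]=2
Ev 7: PC=0 idx=0 pred=T actual=N -> ctr[0]=1
Ev 8: PC=0 idx=0 pred=N actual=N -> ctr[0]=0
Ev 9: PC=4 idx=0 pred=N actual=T -> ctr[0]=1
Ev 10: PC=2 idx=2 pred=N actual=T -> ctr[2]=2
Ev 11: PC=0 idx=0 pred=N actual=T -> ctr[0]=2
Ev 12: PC=4 idx=0 pred=T actual=T -> ctr[0]=3
Ev 13: PC=4 idx=0 pred=T actual=N -> ctr[0]=2
Ev 14: PC=4 idx=0 pred=T actual=N -> ctr[0]=1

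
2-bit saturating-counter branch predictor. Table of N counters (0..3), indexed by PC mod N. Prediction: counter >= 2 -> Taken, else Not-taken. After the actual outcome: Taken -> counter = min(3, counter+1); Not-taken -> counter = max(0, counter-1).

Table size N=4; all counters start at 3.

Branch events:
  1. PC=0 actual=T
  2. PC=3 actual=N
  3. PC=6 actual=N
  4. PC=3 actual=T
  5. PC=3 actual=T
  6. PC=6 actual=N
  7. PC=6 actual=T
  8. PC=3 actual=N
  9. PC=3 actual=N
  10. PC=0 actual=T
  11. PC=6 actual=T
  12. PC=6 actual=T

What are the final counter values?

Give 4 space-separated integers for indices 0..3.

Answer: 3 3 3 1

Derivation:
Ev 1: PC=0 idx=0 pred=T actual=T -> ctr[0]=3
Ev 2: PC=3 idx=3 pred=T actual=N -> ctr[3]=2
Ev 3: PC=6 idx=2 pred=T actual=N -> ctr[2]=2
Ev 4: PC=3 idx=3 pred=T actual=T -> ctr[3]=3
Ev 5: PC=3 idx=3 pred=T actual=T -> ctr[3]=3
Ev 6: PC=6 idx=2 pred=T actual=N -> ctr[2]=1
Ev 7: PC=6 idx=2 pred=N actual=T -> ctr[2]=2
Ev 8: PC=3 idx=3 pred=T actual=N -> ctr[3]=2
Ev 9: PC=3 idx=3 pred=T actual=N -> ctr[3]=1
Ev 10: PC=0 idx=0 pred=T actual=T -> ctr[0]=3
Ev 11: PC=6 idx=2 pred=T actual=T -> ctr[2]=3
Ev 12: PC=6 idx=2 pred=T actual=T -> ctr[2]=3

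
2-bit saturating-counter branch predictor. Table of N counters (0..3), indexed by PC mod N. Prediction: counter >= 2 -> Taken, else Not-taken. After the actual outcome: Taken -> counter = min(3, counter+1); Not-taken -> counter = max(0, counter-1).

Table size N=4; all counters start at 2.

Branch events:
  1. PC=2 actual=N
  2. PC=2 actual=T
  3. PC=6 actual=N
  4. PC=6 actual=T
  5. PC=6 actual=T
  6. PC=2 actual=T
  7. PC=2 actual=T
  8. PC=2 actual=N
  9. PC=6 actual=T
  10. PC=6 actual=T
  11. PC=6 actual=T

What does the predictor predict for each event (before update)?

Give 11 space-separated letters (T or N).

Answer: T N T N T T T T T T T

Derivation:
Ev 1: PC=2 idx=2 pred=T actual=N -> ctr[2]=1
Ev 2: PC=2 idx=2 pred=N actual=T -> ctr[2]=2
Ev 3: PC=6 idx=2 pred=T actual=N -> ctr[2]=1
Ev 4: PC=6 idx=2 pred=N actual=T -> ctr[2]=2
Ev 5: PC=6 idx=2 pred=T actual=T -> ctr[2]=3
Ev 6: PC=2 idx=2 pred=T actual=T -> ctr[2]=3
Ev 7: PC=2 idx=2 pred=T actual=T -> ctr[2]=3
Ev 8: PC=2 idx=2 pred=T actual=N -> ctr[2]=2
Ev 9: PC=6 idx=2 pred=T actual=T -> ctr[2]=3
Ev 10: PC=6 idx=2 pred=T actual=T -> ctr[2]=3
Ev 11: PC=6 idx=2 pred=T actual=T -> ctr[2]=3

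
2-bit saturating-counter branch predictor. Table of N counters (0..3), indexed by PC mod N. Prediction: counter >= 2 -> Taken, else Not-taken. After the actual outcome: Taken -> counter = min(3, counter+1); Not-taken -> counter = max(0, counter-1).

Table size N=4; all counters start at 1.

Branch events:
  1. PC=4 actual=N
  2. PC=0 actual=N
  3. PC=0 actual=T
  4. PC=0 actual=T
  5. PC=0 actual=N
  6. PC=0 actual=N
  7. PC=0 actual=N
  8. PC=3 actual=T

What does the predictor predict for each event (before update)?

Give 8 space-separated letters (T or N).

Ev 1: PC=4 idx=0 pred=N actual=N -> ctr[0]=0
Ev 2: PC=0 idx=0 pred=N actual=N -> ctr[0]=0
Ev 3: PC=0 idx=0 pred=N actual=T -> ctr[0]=1
Ev 4: PC=0 idx=0 pred=N actual=T -> ctr[0]=2
Ev 5: PC=0 idx=0 pred=T actual=N -> ctr[0]=1
Ev 6: PC=0 idx=0 pred=N actual=N -> ctr[0]=0
Ev 7: PC=0 idx=0 pred=N actual=N -> ctr[0]=0
Ev 8: PC=3 idx=3 pred=N actual=T -> ctr[3]=2

Answer: N N N N T N N N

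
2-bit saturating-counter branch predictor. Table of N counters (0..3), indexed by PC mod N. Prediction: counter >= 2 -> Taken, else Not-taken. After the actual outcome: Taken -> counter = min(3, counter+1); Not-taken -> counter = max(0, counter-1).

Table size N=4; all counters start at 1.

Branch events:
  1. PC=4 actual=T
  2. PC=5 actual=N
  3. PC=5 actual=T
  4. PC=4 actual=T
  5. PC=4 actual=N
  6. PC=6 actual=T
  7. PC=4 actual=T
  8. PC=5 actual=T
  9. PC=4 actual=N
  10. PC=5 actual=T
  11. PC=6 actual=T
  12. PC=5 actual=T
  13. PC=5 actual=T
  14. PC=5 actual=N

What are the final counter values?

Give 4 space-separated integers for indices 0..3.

Answer: 2 2 3 1

Derivation:
Ev 1: PC=4 idx=0 pred=N actual=T -> ctr[0]=2
Ev 2: PC=5 idx=1 pred=N actual=N -> ctr[1]=0
Ev 3: PC=5 idx=1 pred=N actual=T -> ctr[1]=1
Ev 4: PC=4 idx=0 pred=T actual=T -> ctr[0]=3
Ev 5: PC=4 idx=0 pred=T actual=N -> ctr[0]=2
Ev 6: PC=6 idx=2 pred=N actual=T -> ctr[2]=2
Ev 7: PC=4 idx=0 pred=T actual=T -> ctr[0]=3
Ev 8: PC=5 idx=1 pred=N actual=T -> ctr[1]=2
Ev 9: PC=4 idx=0 pred=T actual=N -> ctr[0]=2
Ev 10: PC=5 idx=1 pred=T actual=T -> ctr[1]=3
Ev 11: PC=6 idx=2 pred=T actual=T -> ctr[2]=3
Ev 12: PC=5 idx=1 pred=T actual=T -> ctr[1]=3
Ev 13: PC=5 idx=1 pred=T actual=T -> ctr[1]=3
Ev 14: PC=5 idx=1 pred=T actual=N -> ctr[1]=2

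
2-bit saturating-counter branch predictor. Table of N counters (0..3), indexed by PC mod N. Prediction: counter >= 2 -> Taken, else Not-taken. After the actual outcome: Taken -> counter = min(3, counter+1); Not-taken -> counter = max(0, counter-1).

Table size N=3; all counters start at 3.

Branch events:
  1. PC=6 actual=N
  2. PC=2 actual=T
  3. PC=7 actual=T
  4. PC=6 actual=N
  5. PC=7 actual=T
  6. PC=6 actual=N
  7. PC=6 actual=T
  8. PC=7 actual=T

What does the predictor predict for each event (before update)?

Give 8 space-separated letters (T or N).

Answer: T T T T T N N T

Derivation:
Ev 1: PC=6 idx=0 pred=T actual=N -> ctr[0]=2
Ev 2: PC=2 idx=2 pred=T actual=T -> ctr[2]=3
Ev 3: PC=7 idx=1 pred=T actual=T -> ctr[1]=3
Ev 4: PC=6 idx=0 pred=T actual=N -> ctr[0]=1
Ev 5: PC=7 idx=1 pred=T actual=T -> ctr[1]=3
Ev 6: PC=6 idx=0 pred=N actual=N -> ctr[0]=0
Ev 7: PC=6 idx=0 pred=N actual=T -> ctr[0]=1
Ev 8: PC=7 idx=1 pred=T actual=T -> ctr[1]=3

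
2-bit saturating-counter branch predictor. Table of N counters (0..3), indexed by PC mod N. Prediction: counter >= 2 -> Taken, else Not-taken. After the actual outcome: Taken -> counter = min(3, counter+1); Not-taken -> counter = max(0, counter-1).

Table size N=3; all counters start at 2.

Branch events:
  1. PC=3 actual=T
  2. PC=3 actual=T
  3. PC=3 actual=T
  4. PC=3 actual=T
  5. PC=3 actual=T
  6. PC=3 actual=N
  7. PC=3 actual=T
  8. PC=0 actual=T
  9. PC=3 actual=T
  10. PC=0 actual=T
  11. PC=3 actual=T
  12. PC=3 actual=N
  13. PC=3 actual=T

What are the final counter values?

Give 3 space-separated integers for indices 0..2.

Ev 1: PC=3 idx=0 pred=T actual=T -> ctr[0]=3
Ev 2: PC=3 idx=0 pred=T actual=T -> ctr[0]=3
Ev 3: PC=3 idx=0 pred=T actual=T -> ctr[0]=3
Ev 4: PC=3 idx=0 pred=T actual=T -> ctr[0]=3
Ev 5: PC=3 idx=0 pred=T actual=T -> ctr[0]=3
Ev 6: PC=3 idx=0 pred=T actual=N -> ctr[0]=2
Ev 7: PC=3 idx=0 pred=T actual=T -> ctr[0]=3
Ev 8: PC=0 idx=0 pred=T actual=T -> ctr[0]=3
Ev 9: PC=3 idx=0 pred=T actual=T -> ctr[0]=3
Ev 10: PC=0 idx=0 pred=T actual=T -> ctr[0]=3
Ev 11: PC=3 idx=0 pred=T actual=T -> ctr[0]=3
Ev 12: PC=3 idx=0 pred=T actual=N -> ctr[0]=2
Ev 13: PC=3 idx=0 pred=T actual=T -> ctr[0]=3

Answer: 3 2 2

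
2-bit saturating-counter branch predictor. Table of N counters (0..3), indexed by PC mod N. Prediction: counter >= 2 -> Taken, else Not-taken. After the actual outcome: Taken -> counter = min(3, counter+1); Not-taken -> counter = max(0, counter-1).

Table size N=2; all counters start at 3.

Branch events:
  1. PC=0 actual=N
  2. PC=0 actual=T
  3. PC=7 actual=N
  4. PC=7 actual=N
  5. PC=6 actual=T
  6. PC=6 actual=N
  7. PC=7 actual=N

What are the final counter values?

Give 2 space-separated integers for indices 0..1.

Ev 1: PC=0 idx=0 pred=T actual=N -> ctr[0]=2
Ev 2: PC=0 idx=0 pred=T actual=T -> ctr[0]=3
Ev 3: PC=7 idx=1 pred=T actual=N -> ctr[1]=2
Ev 4: PC=7 idx=1 pred=T actual=N -> ctr[1]=1
Ev 5: PC=6 idx=0 pred=T actual=T -> ctr[0]=3
Ev 6: PC=6 idx=0 pred=T actual=N -> ctr[0]=2
Ev 7: PC=7 idx=1 pred=N actual=N -> ctr[1]=0

Answer: 2 0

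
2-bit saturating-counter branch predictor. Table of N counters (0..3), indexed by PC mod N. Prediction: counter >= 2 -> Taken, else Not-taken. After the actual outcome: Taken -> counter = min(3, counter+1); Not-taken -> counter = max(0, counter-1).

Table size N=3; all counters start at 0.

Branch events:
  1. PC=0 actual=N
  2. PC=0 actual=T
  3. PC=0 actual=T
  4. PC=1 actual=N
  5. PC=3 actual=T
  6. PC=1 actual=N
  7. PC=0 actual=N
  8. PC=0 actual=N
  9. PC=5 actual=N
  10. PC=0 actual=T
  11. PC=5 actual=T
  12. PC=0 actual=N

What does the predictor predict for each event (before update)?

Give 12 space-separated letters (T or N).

Ev 1: PC=0 idx=0 pred=N actual=N -> ctr[0]=0
Ev 2: PC=0 idx=0 pred=N actual=T -> ctr[0]=1
Ev 3: PC=0 idx=0 pred=N actual=T -> ctr[0]=2
Ev 4: PC=1 idx=1 pred=N actual=N -> ctr[1]=0
Ev 5: PC=3 idx=0 pred=T actual=T -> ctr[0]=3
Ev 6: PC=1 idx=1 pred=N actual=N -> ctr[1]=0
Ev 7: PC=0 idx=0 pred=T actual=N -> ctr[0]=2
Ev 8: PC=0 idx=0 pred=T actual=N -> ctr[0]=1
Ev 9: PC=5 idx=2 pred=N actual=N -> ctr[2]=0
Ev 10: PC=0 idx=0 pred=N actual=T -> ctr[0]=2
Ev 11: PC=5 idx=2 pred=N actual=T -> ctr[2]=1
Ev 12: PC=0 idx=0 pred=T actual=N -> ctr[0]=1

Answer: N N N N T N T T N N N T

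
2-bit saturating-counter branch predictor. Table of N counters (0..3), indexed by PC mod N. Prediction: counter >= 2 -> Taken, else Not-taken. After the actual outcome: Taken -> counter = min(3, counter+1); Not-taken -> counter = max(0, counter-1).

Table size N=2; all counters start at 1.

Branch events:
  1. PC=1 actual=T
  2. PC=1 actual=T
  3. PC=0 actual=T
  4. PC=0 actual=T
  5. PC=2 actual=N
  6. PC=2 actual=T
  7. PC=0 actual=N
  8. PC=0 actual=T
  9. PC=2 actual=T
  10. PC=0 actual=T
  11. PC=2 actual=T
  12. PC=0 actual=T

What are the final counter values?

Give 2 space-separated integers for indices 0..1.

Ev 1: PC=1 idx=1 pred=N actual=T -> ctr[1]=2
Ev 2: PC=1 idx=1 pred=T actual=T -> ctr[1]=3
Ev 3: PC=0 idx=0 pred=N actual=T -> ctr[0]=2
Ev 4: PC=0 idx=0 pred=T actual=T -> ctr[0]=3
Ev 5: PC=2 idx=0 pred=T actual=N -> ctr[0]=2
Ev 6: PC=2 idx=0 pred=T actual=T -> ctr[0]=3
Ev 7: PC=0 idx=0 pred=T actual=N -> ctr[0]=2
Ev 8: PC=0 idx=0 pred=T actual=T -> ctr[0]=3
Ev 9: PC=2 idx=0 pred=T actual=T -> ctr[0]=3
Ev 10: PC=0 idx=0 pred=T actual=T -> ctr[0]=3
Ev 11: PC=2 idx=0 pred=T actual=T -> ctr[0]=3
Ev 12: PC=0 idx=0 pred=T actual=T -> ctr[0]=3

Answer: 3 3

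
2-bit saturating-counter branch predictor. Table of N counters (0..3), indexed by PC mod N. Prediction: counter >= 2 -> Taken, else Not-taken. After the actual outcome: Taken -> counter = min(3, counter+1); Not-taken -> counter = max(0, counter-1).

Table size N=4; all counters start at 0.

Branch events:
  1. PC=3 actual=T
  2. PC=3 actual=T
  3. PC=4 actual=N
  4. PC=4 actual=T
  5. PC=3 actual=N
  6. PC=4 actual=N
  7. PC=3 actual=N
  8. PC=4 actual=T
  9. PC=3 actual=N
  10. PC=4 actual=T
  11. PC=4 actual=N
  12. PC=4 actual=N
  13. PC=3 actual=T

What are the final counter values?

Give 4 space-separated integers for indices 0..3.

Ev 1: PC=3 idx=3 pred=N actual=T -> ctr[3]=1
Ev 2: PC=3 idx=3 pred=N actual=T -> ctr[3]=2
Ev 3: PC=4 idx=0 pred=N actual=N -> ctr[0]=0
Ev 4: PC=4 idx=0 pred=N actual=T -> ctr[0]=1
Ev 5: PC=3 idx=3 pred=T actual=N -> ctr[3]=1
Ev 6: PC=4 idx=0 pred=N actual=N -> ctr[0]=0
Ev 7: PC=3 idx=3 pred=N actual=N -> ctr[3]=0
Ev 8: PC=4 idx=0 pred=N actual=T -> ctr[0]=1
Ev 9: PC=3 idx=3 pred=N actual=N -> ctr[3]=0
Ev 10: PC=4 idx=0 pred=N actual=T -> ctr[0]=2
Ev 11: PC=4 idx=0 pred=T actual=N -> ctr[0]=1
Ev 12: PC=4 idx=0 pred=N actual=N -> ctr[0]=0
Ev 13: PC=3 idx=3 pred=N actual=T -> ctr[3]=1

Answer: 0 0 0 1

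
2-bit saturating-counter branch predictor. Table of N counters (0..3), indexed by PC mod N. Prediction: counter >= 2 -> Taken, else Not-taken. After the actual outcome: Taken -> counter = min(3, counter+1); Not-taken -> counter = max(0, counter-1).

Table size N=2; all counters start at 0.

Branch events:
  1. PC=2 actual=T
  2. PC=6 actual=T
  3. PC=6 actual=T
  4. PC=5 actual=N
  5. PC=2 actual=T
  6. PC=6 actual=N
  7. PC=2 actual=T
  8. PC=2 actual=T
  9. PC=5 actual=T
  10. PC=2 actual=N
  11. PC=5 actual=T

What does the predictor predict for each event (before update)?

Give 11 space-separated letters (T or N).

Ev 1: PC=2 idx=0 pred=N actual=T -> ctr[0]=1
Ev 2: PC=6 idx=0 pred=N actual=T -> ctr[0]=2
Ev 3: PC=6 idx=0 pred=T actual=T -> ctr[0]=3
Ev 4: PC=5 idx=1 pred=N actual=N -> ctr[1]=0
Ev 5: PC=2 idx=0 pred=T actual=T -> ctr[0]=3
Ev 6: PC=6 idx=0 pred=T actual=N -> ctr[0]=2
Ev 7: PC=2 idx=0 pred=T actual=T -> ctr[0]=3
Ev 8: PC=2 idx=0 pred=T actual=T -> ctr[0]=3
Ev 9: PC=5 idx=1 pred=N actual=T -> ctr[1]=1
Ev 10: PC=2 idx=0 pred=T actual=N -> ctr[0]=2
Ev 11: PC=5 idx=1 pred=N actual=T -> ctr[1]=2

Answer: N N T N T T T T N T N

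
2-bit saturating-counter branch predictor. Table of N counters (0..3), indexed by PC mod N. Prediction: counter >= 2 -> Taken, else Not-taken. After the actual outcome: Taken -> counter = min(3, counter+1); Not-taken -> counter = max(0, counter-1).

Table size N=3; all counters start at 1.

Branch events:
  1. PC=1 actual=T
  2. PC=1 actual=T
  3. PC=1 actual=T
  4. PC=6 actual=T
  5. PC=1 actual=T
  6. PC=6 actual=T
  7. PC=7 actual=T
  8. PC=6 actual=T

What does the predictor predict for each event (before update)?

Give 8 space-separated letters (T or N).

Ev 1: PC=1 idx=1 pred=N actual=T -> ctr[1]=2
Ev 2: PC=1 idx=1 pred=T actual=T -> ctr[1]=3
Ev 3: PC=1 idx=1 pred=T actual=T -> ctr[1]=3
Ev 4: PC=6 idx=0 pred=N actual=T -> ctr[0]=2
Ev 5: PC=1 idx=1 pred=T actual=T -> ctr[1]=3
Ev 6: PC=6 idx=0 pred=T actual=T -> ctr[0]=3
Ev 7: PC=7 idx=1 pred=T actual=T -> ctr[1]=3
Ev 8: PC=6 idx=0 pred=T actual=T -> ctr[0]=3

Answer: N T T N T T T T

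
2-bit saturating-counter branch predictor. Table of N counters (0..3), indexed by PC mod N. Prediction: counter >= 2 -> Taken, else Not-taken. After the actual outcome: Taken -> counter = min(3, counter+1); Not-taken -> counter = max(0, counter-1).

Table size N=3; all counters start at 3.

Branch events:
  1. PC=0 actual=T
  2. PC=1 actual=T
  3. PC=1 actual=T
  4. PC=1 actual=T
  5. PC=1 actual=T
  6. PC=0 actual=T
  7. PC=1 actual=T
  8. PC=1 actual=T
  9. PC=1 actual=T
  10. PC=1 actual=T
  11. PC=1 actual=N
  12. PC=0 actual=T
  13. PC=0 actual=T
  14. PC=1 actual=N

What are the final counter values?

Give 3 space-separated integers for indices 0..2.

Answer: 3 1 3

Derivation:
Ev 1: PC=0 idx=0 pred=T actual=T -> ctr[0]=3
Ev 2: PC=1 idx=1 pred=T actual=T -> ctr[1]=3
Ev 3: PC=1 idx=1 pred=T actual=T -> ctr[1]=3
Ev 4: PC=1 idx=1 pred=T actual=T -> ctr[1]=3
Ev 5: PC=1 idx=1 pred=T actual=T -> ctr[1]=3
Ev 6: PC=0 idx=0 pred=T actual=T -> ctr[0]=3
Ev 7: PC=1 idx=1 pred=T actual=T -> ctr[1]=3
Ev 8: PC=1 idx=1 pred=T actual=T -> ctr[1]=3
Ev 9: PC=1 idx=1 pred=T actual=T -> ctr[1]=3
Ev 10: PC=1 idx=1 pred=T actual=T -> ctr[1]=3
Ev 11: PC=1 idx=1 pred=T actual=N -> ctr[1]=2
Ev 12: PC=0 idx=0 pred=T actual=T -> ctr[0]=3
Ev 13: PC=0 idx=0 pred=T actual=T -> ctr[0]=3
Ev 14: PC=1 idx=1 pred=T actual=N -> ctr[1]=1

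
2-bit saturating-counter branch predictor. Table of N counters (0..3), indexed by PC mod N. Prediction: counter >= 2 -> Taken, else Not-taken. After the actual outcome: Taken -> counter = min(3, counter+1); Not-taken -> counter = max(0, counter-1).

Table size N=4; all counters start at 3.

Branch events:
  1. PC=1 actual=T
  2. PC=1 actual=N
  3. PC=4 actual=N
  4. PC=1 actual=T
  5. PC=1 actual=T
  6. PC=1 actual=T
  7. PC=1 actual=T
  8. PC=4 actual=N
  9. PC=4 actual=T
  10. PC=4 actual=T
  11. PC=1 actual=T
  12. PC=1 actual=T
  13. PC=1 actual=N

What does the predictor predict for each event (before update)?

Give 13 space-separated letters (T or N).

Ev 1: PC=1 idx=1 pred=T actual=T -> ctr[1]=3
Ev 2: PC=1 idx=1 pred=T actual=N -> ctr[1]=2
Ev 3: PC=4 idx=0 pred=T actual=N -> ctr[0]=2
Ev 4: PC=1 idx=1 pred=T actual=T -> ctr[1]=3
Ev 5: PC=1 idx=1 pred=T actual=T -> ctr[1]=3
Ev 6: PC=1 idx=1 pred=T actual=T -> ctr[1]=3
Ev 7: PC=1 idx=1 pred=T actual=T -> ctr[1]=3
Ev 8: PC=4 idx=0 pred=T actual=N -> ctr[0]=1
Ev 9: PC=4 idx=0 pred=N actual=T -> ctr[0]=2
Ev 10: PC=4 idx=0 pred=T actual=T -> ctr[0]=3
Ev 11: PC=1 idx=1 pred=T actual=T -> ctr[1]=3
Ev 12: PC=1 idx=1 pred=T actual=T -> ctr[1]=3
Ev 13: PC=1 idx=1 pred=T actual=N -> ctr[1]=2

Answer: T T T T T T T T N T T T T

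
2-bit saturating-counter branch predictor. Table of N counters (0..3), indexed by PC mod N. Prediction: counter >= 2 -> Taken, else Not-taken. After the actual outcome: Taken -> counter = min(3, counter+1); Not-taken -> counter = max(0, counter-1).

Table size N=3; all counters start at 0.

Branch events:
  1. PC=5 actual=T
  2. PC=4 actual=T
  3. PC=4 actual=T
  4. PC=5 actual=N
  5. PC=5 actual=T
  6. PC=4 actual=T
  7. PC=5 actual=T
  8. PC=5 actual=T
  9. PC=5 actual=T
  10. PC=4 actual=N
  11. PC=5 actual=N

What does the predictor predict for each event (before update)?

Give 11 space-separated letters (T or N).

Answer: N N N N N T N T T T T

Derivation:
Ev 1: PC=5 idx=2 pred=N actual=T -> ctr[2]=1
Ev 2: PC=4 idx=1 pred=N actual=T -> ctr[1]=1
Ev 3: PC=4 idx=1 pred=N actual=T -> ctr[1]=2
Ev 4: PC=5 idx=2 pred=N actual=N -> ctr[2]=0
Ev 5: PC=5 idx=2 pred=N actual=T -> ctr[2]=1
Ev 6: PC=4 idx=1 pred=T actual=T -> ctr[1]=3
Ev 7: PC=5 idx=2 pred=N actual=T -> ctr[2]=2
Ev 8: PC=5 idx=2 pred=T actual=T -> ctr[2]=3
Ev 9: PC=5 idx=2 pred=T actual=T -> ctr[2]=3
Ev 10: PC=4 idx=1 pred=T actual=N -> ctr[1]=2
Ev 11: PC=5 idx=2 pred=T actual=N -> ctr[2]=2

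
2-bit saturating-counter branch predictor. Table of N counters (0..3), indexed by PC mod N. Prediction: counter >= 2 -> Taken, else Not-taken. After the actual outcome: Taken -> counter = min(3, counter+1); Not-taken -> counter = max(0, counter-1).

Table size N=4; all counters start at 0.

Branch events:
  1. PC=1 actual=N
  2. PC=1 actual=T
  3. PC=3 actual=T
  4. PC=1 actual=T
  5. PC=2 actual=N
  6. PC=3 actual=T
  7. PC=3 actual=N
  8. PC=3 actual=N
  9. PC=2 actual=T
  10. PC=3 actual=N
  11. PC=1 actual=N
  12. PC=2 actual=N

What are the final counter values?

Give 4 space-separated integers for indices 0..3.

Answer: 0 1 0 0

Derivation:
Ev 1: PC=1 idx=1 pred=N actual=N -> ctr[1]=0
Ev 2: PC=1 idx=1 pred=N actual=T -> ctr[1]=1
Ev 3: PC=3 idx=3 pred=N actual=T -> ctr[3]=1
Ev 4: PC=1 idx=1 pred=N actual=T -> ctr[1]=2
Ev 5: PC=2 idx=2 pred=N actual=N -> ctr[2]=0
Ev 6: PC=3 idx=3 pred=N actual=T -> ctr[3]=2
Ev 7: PC=3 idx=3 pred=T actual=N -> ctr[3]=1
Ev 8: PC=3 idx=3 pred=N actual=N -> ctr[3]=0
Ev 9: PC=2 idx=2 pred=N actual=T -> ctr[2]=1
Ev 10: PC=3 idx=3 pred=N actual=N -> ctr[3]=0
Ev 11: PC=1 idx=1 pred=T actual=N -> ctr[1]=1
Ev 12: PC=2 idx=2 pred=N actual=N -> ctr[2]=0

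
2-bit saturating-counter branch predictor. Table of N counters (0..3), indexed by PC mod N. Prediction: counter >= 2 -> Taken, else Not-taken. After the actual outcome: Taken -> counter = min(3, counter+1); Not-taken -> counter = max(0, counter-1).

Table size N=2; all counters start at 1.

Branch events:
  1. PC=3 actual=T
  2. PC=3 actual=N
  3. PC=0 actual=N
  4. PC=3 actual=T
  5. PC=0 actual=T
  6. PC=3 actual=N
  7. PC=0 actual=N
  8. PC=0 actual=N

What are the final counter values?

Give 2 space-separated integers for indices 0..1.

Ev 1: PC=3 idx=1 pred=N actual=T -> ctr[1]=2
Ev 2: PC=3 idx=1 pred=T actual=N -> ctr[1]=1
Ev 3: PC=0 idx=0 pred=N actual=N -> ctr[0]=0
Ev 4: PC=3 idx=1 pred=N actual=T -> ctr[1]=2
Ev 5: PC=0 idx=0 pred=N actual=T -> ctr[0]=1
Ev 6: PC=3 idx=1 pred=T actual=N -> ctr[1]=1
Ev 7: PC=0 idx=0 pred=N actual=N -> ctr[0]=0
Ev 8: PC=0 idx=0 pred=N actual=N -> ctr[0]=0

Answer: 0 1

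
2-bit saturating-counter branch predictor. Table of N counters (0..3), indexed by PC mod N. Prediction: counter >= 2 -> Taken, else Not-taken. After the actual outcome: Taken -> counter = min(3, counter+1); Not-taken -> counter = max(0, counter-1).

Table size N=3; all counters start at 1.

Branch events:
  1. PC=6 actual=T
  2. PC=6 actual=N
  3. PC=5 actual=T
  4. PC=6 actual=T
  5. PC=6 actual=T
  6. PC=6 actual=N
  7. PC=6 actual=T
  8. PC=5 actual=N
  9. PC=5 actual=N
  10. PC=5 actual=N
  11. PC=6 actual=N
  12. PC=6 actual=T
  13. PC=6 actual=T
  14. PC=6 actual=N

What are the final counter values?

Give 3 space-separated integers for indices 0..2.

Ev 1: PC=6 idx=0 pred=N actual=T -> ctr[0]=2
Ev 2: PC=6 idx=0 pred=T actual=N -> ctr[0]=1
Ev 3: PC=5 idx=2 pred=N actual=T -> ctr[2]=2
Ev 4: PC=6 idx=0 pred=N actual=T -> ctr[0]=2
Ev 5: PC=6 idx=0 pred=T actual=T -> ctr[0]=3
Ev 6: PC=6 idx=0 pred=T actual=N -> ctr[0]=2
Ev 7: PC=6 idx=0 pred=T actual=T -> ctr[0]=3
Ev 8: PC=5 idx=2 pred=T actual=N -> ctr[2]=1
Ev 9: PC=5 idx=2 pred=N actual=N -> ctr[2]=0
Ev 10: PC=5 idx=2 pred=N actual=N -> ctr[2]=0
Ev 11: PC=6 idx=0 pred=T actual=N -> ctr[0]=2
Ev 12: PC=6 idx=0 pred=T actual=T -> ctr[0]=3
Ev 13: PC=6 idx=0 pred=T actual=T -> ctr[0]=3
Ev 14: PC=6 idx=0 pred=T actual=N -> ctr[0]=2

Answer: 2 1 0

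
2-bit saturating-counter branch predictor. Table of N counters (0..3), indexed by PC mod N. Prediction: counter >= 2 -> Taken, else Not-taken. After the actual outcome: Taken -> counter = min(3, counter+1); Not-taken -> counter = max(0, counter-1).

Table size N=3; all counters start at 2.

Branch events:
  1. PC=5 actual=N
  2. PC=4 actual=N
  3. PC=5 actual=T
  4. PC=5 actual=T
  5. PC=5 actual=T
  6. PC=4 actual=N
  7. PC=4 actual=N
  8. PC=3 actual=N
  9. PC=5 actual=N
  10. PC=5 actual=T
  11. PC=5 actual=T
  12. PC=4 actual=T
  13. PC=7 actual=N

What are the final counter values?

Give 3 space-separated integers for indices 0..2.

Answer: 1 0 3

Derivation:
Ev 1: PC=5 idx=2 pred=T actual=N -> ctr[2]=1
Ev 2: PC=4 idx=1 pred=T actual=N -> ctr[1]=1
Ev 3: PC=5 idx=2 pred=N actual=T -> ctr[2]=2
Ev 4: PC=5 idx=2 pred=T actual=T -> ctr[2]=3
Ev 5: PC=5 idx=2 pred=T actual=T -> ctr[2]=3
Ev 6: PC=4 idx=1 pred=N actual=N -> ctr[1]=0
Ev 7: PC=4 idx=1 pred=N actual=N -> ctr[1]=0
Ev 8: PC=3 idx=0 pred=T actual=N -> ctr[0]=1
Ev 9: PC=5 idx=2 pred=T actual=N -> ctr[2]=2
Ev 10: PC=5 idx=2 pred=T actual=T -> ctr[2]=3
Ev 11: PC=5 idx=2 pred=T actual=T -> ctr[2]=3
Ev 12: PC=4 idx=1 pred=N actual=T -> ctr[1]=1
Ev 13: PC=7 idx=1 pred=N actual=N -> ctr[1]=0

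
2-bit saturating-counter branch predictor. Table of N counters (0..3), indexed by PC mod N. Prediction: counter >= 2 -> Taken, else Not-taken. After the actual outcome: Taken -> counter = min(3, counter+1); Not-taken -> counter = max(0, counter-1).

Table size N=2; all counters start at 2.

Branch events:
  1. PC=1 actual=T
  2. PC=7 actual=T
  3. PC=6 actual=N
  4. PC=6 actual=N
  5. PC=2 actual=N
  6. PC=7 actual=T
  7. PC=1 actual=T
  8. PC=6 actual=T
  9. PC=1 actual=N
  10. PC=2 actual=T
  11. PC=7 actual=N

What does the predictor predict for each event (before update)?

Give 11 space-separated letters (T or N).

Ev 1: PC=1 idx=1 pred=T actual=T -> ctr[1]=3
Ev 2: PC=7 idx=1 pred=T actual=T -> ctr[1]=3
Ev 3: PC=6 idx=0 pred=T actual=N -> ctr[0]=1
Ev 4: PC=6 idx=0 pred=N actual=N -> ctr[0]=0
Ev 5: PC=2 idx=0 pred=N actual=N -> ctr[0]=0
Ev 6: PC=7 idx=1 pred=T actual=T -> ctr[1]=3
Ev 7: PC=1 idx=1 pred=T actual=T -> ctr[1]=3
Ev 8: PC=6 idx=0 pred=N actual=T -> ctr[0]=1
Ev 9: PC=1 idx=1 pred=T actual=N -> ctr[1]=2
Ev 10: PC=2 idx=0 pred=N actual=T -> ctr[0]=2
Ev 11: PC=7 idx=1 pred=T actual=N -> ctr[1]=1

Answer: T T T N N T T N T N T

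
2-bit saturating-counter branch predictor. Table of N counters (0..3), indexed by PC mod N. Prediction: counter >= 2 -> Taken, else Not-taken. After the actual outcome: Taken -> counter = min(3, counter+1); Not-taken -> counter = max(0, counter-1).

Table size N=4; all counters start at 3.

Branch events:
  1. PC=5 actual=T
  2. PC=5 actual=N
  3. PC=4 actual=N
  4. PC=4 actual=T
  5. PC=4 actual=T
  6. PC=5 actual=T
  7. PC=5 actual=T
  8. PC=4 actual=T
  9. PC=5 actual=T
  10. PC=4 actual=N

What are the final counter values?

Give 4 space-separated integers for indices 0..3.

Ev 1: PC=5 idx=1 pred=T actual=T -> ctr[1]=3
Ev 2: PC=5 idx=1 pred=T actual=N -> ctr[1]=2
Ev 3: PC=4 idx=0 pred=T actual=N -> ctr[0]=2
Ev 4: PC=4 idx=0 pred=T actual=T -> ctr[0]=3
Ev 5: PC=4 idx=0 pred=T actual=T -> ctr[0]=3
Ev 6: PC=5 idx=1 pred=T actual=T -> ctr[1]=3
Ev 7: PC=5 idx=1 pred=T actual=T -> ctr[1]=3
Ev 8: PC=4 idx=0 pred=T actual=T -> ctr[0]=3
Ev 9: PC=5 idx=1 pred=T actual=T -> ctr[1]=3
Ev 10: PC=4 idx=0 pred=T actual=N -> ctr[0]=2

Answer: 2 3 3 3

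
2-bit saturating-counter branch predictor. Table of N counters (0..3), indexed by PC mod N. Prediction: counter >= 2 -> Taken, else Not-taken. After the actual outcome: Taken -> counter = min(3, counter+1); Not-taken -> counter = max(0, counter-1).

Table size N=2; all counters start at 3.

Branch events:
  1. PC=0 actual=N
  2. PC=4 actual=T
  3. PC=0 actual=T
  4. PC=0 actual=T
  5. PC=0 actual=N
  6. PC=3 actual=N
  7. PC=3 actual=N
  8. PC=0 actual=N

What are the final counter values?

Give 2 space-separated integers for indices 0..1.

Ev 1: PC=0 idx=0 pred=T actual=N -> ctr[0]=2
Ev 2: PC=4 idx=0 pred=T actual=T -> ctr[0]=3
Ev 3: PC=0 idx=0 pred=T actual=T -> ctr[0]=3
Ev 4: PC=0 idx=0 pred=T actual=T -> ctr[0]=3
Ev 5: PC=0 idx=0 pred=T actual=N -> ctr[0]=2
Ev 6: PC=3 idx=1 pred=T actual=N -> ctr[1]=2
Ev 7: PC=3 idx=1 pred=T actual=N -> ctr[1]=1
Ev 8: PC=0 idx=0 pred=T actual=N -> ctr[0]=1

Answer: 1 1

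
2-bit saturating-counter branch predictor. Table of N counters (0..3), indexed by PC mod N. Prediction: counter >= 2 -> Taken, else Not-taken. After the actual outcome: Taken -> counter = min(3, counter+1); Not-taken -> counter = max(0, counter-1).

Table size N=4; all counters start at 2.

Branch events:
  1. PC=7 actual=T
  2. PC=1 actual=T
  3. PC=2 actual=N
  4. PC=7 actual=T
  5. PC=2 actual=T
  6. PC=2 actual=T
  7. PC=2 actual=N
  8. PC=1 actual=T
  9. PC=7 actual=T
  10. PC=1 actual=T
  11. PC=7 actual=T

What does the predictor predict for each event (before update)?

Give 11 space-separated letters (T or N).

Answer: T T T T N T T T T T T

Derivation:
Ev 1: PC=7 idx=3 pred=T actual=T -> ctr[3]=3
Ev 2: PC=1 idx=1 pred=T actual=T -> ctr[1]=3
Ev 3: PC=2 idx=2 pred=T actual=N -> ctr[2]=1
Ev 4: PC=7 idx=3 pred=T actual=T -> ctr[3]=3
Ev 5: PC=2 idx=2 pred=N actual=T -> ctr[2]=2
Ev 6: PC=2 idx=2 pred=T actual=T -> ctr[2]=3
Ev 7: PC=2 idx=2 pred=T actual=N -> ctr[2]=2
Ev 8: PC=1 idx=1 pred=T actual=T -> ctr[1]=3
Ev 9: PC=7 idx=3 pred=T actual=T -> ctr[3]=3
Ev 10: PC=1 idx=1 pred=T actual=T -> ctr[1]=3
Ev 11: PC=7 idx=3 pred=T actual=T -> ctr[3]=3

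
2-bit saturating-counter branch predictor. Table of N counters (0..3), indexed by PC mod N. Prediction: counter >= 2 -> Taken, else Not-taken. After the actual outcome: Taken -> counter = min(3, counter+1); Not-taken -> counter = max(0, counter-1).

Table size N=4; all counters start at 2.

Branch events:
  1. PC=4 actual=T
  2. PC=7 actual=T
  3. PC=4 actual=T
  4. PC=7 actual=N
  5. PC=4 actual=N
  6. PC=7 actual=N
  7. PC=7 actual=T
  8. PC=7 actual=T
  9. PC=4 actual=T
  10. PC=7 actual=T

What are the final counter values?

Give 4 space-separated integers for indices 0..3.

Answer: 3 2 2 3

Derivation:
Ev 1: PC=4 idx=0 pred=T actual=T -> ctr[0]=3
Ev 2: PC=7 idx=3 pred=T actual=T -> ctr[3]=3
Ev 3: PC=4 idx=0 pred=T actual=T -> ctr[0]=3
Ev 4: PC=7 idx=3 pred=T actual=N -> ctr[3]=2
Ev 5: PC=4 idx=0 pred=T actual=N -> ctr[0]=2
Ev 6: PC=7 idx=3 pred=T actual=N -> ctr[3]=1
Ev 7: PC=7 idx=3 pred=N actual=T -> ctr[3]=2
Ev 8: PC=7 idx=3 pred=T actual=T -> ctr[3]=3
Ev 9: PC=4 idx=0 pred=T actual=T -> ctr[0]=3
Ev 10: PC=7 idx=3 pred=T actual=T -> ctr[3]=3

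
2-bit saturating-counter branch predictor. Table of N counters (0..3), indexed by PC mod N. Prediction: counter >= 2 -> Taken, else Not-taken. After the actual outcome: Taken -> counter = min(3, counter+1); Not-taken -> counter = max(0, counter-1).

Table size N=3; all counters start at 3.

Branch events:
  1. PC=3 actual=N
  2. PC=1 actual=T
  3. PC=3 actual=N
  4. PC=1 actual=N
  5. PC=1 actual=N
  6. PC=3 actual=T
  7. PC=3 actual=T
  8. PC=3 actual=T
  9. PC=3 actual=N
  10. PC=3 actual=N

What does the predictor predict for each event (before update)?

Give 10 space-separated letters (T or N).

Answer: T T T T T N T T T T

Derivation:
Ev 1: PC=3 idx=0 pred=T actual=N -> ctr[0]=2
Ev 2: PC=1 idx=1 pred=T actual=T -> ctr[1]=3
Ev 3: PC=3 idx=0 pred=T actual=N -> ctr[0]=1
Ev 4: PC=1 idx=1 pred=T actual=N -> ctr[1]=2
Ev 5: PC=1 idx=1 pred=T actual=N -> ctr[1]=1
Ev 6: PC=3 idx=0 pred=N actual=T -> ctr[0]=2
Ev 7: PC=3 idx=0 pred=T actual=T -> ctr[0]=3
Ev 8: PC=3 idx=0 pred=T actual=T -> ctr[0]=3
Ev 9: PC=3 idx=0 pred=T actual=N -> ctr[0]=2
Ev 10: PC=3 idx=0 pred=T actual=N -> ctr[0]=1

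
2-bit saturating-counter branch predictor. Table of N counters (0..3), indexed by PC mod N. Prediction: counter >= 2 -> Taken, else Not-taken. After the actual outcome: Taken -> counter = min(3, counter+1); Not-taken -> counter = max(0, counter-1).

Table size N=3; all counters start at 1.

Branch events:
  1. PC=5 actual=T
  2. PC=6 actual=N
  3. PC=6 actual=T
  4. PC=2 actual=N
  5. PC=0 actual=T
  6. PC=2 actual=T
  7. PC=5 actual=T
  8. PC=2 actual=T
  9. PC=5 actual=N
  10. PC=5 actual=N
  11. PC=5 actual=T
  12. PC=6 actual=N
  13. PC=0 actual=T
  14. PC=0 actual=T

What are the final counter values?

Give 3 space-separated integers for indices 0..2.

Ev 1: PC=5 idx=2 pred=N actual=T -> ctr[2]=2
Ev 2: PC=6 idx=0 pred=N actual=N -> ctr[0]=0
Ev 3: PC=6 idx=0 pred=N actual=T -> ctr[0]=1
Ev 4: PC=2 idx=2 pred=T actual=N -> ctr[2]=1
Ev 5: PC=0 idx=0 pred=N actual=T -> ctr[0]=2
Ev 6: PC=2 idx=2 pred=N actual=T -> ctr[2]=2
Ev 7: PC=5 idx=2 pred=T actual=T -> ctr[2]=3
Ev 8: PC=2 idx=2 pred=T actual=T -> ctr[2]=3
Ev 9: PC=5 idx=2 pred=T actual=N -> ctr[2]=2
Ev 10: PC=5 idx=2 pred=T actual=N -> ctr[2]=1
Ev 11: PC=5 idx=2 pred=N actual=T -> ctr[2]=2
Ev 12: PC=6 idx=0 pred=T actual=N -> ctr[0]=1
Ev 13: PC=0 idx=0 pred=N actual=T -> ctr[0]=2
Ev 14: PC=0 idx=0 pred=T actual=T -> ctr[0]=3

Answer: 3 1 2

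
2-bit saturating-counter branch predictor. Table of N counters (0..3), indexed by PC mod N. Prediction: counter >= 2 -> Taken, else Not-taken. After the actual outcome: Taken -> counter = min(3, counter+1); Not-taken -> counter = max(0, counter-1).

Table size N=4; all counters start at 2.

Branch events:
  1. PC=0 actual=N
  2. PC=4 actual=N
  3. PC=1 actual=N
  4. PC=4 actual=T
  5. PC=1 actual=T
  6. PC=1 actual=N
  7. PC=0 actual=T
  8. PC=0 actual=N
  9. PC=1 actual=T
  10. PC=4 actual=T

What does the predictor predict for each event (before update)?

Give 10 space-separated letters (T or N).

Ev 1: PC=0 idx=0 pred=T actual=N -> ctr[0]=1
Ev 2: PC=4 idx=0 pred=N actual=N -> ctr[0]=0
Ev 3: PC=1 idx=1 pred=T actual=N -> ctr[1]=1
Ev 4: PC=4 idx=0 pred=N actual=T -> ctr[0]=1
Ev 5: PC=1 idx=1 pred=N actual=T -> ctr[1]=2
Ev 6: PC=1 idx=1 pred=T actual=N -> ctr[1]=1
Ev 7: PC=0 idx=0 pred=N actual=T -> ctr[0]=2
Ev 8: PC=0 idx=0 pred=T actual=N -> ctr[0]=1
Ev 9: PC=1 idx=1 pred=N actual=T -> ctr[1]=2
Ev 10: PC=4 idx=0 pred=N actual=T -> ctr[0]=2

Answer: T N T N N T N T N N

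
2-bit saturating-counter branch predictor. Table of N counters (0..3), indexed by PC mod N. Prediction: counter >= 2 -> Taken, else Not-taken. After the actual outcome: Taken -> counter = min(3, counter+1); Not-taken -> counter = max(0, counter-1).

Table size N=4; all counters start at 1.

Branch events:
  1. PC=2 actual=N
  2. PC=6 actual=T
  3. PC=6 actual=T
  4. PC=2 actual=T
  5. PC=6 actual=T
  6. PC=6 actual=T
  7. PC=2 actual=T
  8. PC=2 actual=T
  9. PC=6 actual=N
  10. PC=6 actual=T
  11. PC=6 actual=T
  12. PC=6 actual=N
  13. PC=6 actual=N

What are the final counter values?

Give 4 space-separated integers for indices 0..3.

Ev 1: PC=2 idx=2 pred=N actual=N -> ctr[2]=0
Ev 2: PC=6 idx=2 pred=N actual=T -> ctr[2]=1
Ev 3: PC=6 idx=2 pred=N actual=T -> ctr[2]=2
Ev 4: PC=2 idx=2 pred=T actual=T -> ctr[2]=3
Ev 5: PC=6 idx=2 pred=T actual=T -> ctr[2]=3
Ev 6: PC=6 idx=2 pred=T actual=T -> ctr[2]=3
Ev 7: PC=2 idx=2 pred=T actual=T -> ctr[2]=3
Ev 8: PC=2 idx=2 pred=T actual=T -> ctr[2]=3
Ev 9: PC=6 idx=2 pred=T actual=N -> ctr[2]=2
Ev 10: PC=6 idx=2 pred=T actual=T -> ctr[2]=3
Ev 11: PC=6 idx=2 pred=T actual=T -> ctr[2]=3
Ev 12: PC=6 idx=2 pred=T actual=N -> ctr[2]=2
Ev 13: PC=6 idx=2 pred=T actual=N -> ctr[2]=1

Answer: 1 1 1 1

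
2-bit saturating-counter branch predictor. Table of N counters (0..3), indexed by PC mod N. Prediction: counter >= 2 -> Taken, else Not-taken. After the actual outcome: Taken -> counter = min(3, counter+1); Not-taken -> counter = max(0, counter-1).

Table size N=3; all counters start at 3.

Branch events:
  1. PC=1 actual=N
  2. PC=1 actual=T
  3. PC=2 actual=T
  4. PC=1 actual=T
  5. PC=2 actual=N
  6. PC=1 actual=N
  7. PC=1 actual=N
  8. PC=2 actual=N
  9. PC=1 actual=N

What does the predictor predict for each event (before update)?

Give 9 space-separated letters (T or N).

Ev 1: PC=1 idx=1 pred=T actual=N -> ctr[1]=2
Ev 2: PC=1 idx=1 pred=T actual=T -> ctr[1]=3
Ev 3: PC=2 idx=2 pred=T actual=T -> ctr[2]=3
Ev 4: PC=1 idx=1 pred=T actual=T -> ctr[1]=3
Ev 5: PC=2 idx=2 pred=T actual=N -> ctr[2]=2
Ev 6: PC=1 idx=1 pred=T actual=N -> ctr[1]=2
Ev 7: PC=1 idx=1 pred=T actual=N -> ctr[1]=1
Ev 8: PC=2 idx=2 pred=T actual=N -> ctr[2]=1
Ev 9: PC=1 idx=1 pred=N actual=N -> ctr[1]=0

Answer: T T T T T T T T N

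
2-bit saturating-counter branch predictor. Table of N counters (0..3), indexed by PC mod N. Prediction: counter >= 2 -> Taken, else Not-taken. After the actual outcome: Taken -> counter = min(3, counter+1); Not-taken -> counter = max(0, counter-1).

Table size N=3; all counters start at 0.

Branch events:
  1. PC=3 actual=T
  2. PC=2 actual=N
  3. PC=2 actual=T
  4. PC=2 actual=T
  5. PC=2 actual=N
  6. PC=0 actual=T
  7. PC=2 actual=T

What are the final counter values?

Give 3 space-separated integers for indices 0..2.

Ev 1: PC=3 idx=0 pred=N actual=T -> ctr[0]=1
Ev 2: PC=2 idx=2 pred=N actual=N -> ctr[2]=0
Ev 3: PC=2 idx=2 pred=N actual=T -> ctr[2]=1
Ev 4: PC=2 idx=2 pred=N actual=T -> ctr[2]=2
Ev 5: PC=2 idx=2 pred=T actual=N -> ctr[2]=1
Ev 6: PC=0 idx=0 pred=N actual=T -> ctr[0]=2
Ev 7: PC=2 idx=2 pred=N actual=T -> ctr[2]=2

Answer: 2 0 2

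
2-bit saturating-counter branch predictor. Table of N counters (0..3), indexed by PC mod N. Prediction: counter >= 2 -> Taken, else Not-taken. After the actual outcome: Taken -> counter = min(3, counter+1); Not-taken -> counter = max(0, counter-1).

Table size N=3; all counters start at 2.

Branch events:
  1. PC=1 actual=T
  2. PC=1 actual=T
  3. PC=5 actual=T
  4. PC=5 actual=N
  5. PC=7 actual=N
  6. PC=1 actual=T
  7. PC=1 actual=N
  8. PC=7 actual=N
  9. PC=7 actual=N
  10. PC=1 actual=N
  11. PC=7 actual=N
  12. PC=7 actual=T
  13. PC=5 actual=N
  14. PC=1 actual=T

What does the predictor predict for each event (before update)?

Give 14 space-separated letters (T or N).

Answer: T T T T T T T T N N N N T N

Derivation:
Ev 1: PC=1 idx=1 pred=T actual=T -> ctr[1]=3
Ev 2: PC=1 idx=1 pred=T actual=T -> ctr[1]=3
Ev 3: PC=5 idx=2 pred=T actual=T -> ctr[2]=3
Ev 4: PC=5 idx=2 pred=T actual=N -> ctr[2]=2
Ev 5: PC=7 idx=1 pred=T actual=N -> ctr[1]=2
Ev 6: PC=1 idx=1 pred=T actual=T -> ctr[1]=3
Ev 7: PC=1 idx=1 pred=T actual=N -> ctr[1]=2
Ev 8: PC=7 idx=1 pred=T actual=N -> ctr[1]=1
Ev 9: PC=7 idx=1 pred=N actual=N -> ctr[1]=0
Ev 10: PC=1 idx=1 pred=N actual=N -> ctr[1]=0
Ev 11: PC=7 idx=1 pred=N actual=N -> ctr[1]=0
Ev 12: PC=7 idx=1 pred=N actual=T -> ctr[1]=1
Ev 13: PC=5 idx=2 pred=T actual=N -> ctr[2]=1
Ev 14: PC=1 idx=1 pred=N actual=T -> ctr[1]=2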